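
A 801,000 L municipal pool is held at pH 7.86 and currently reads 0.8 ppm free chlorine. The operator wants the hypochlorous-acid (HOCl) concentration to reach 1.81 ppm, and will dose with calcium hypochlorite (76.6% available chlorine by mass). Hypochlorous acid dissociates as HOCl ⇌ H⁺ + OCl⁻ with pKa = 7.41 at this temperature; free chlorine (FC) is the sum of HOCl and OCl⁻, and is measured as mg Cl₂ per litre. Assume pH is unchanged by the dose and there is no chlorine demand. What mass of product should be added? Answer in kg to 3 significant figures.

[OCl⁻]/[HOCl] = 10^(pH − pKa) = 10^(7.86 − 7.41) = 2.818; fraction as HOCl = 1/(1 + 2.818) = 0.2619.
Free chlorine required for 1.81 ppm HOCl: 1.81 / 0.2619 = 6.911 ppm.
FC to add: 6.911 − 0.8 = 6.111 mg/L as Cl₂.
Cl₂ equivalent: 6.111 mg/L × 801,000 L = 4895 g.
Product at 76.6% available Cl: 4895 / 0.766 = 6391 g.

6.39 kg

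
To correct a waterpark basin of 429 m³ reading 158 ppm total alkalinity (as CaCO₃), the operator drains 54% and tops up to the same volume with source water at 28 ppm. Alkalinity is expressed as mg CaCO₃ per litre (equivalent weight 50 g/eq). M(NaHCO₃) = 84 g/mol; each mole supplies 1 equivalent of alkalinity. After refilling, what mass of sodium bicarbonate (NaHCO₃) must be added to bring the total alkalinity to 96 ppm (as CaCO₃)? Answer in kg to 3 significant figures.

Volume: 429 m³ = 429,000 L.
After draining 54% and refilling: 158 × 0.46 + 28 × 0.54 = 87.8 ppm.
Deficit to target: 96 − 87.8 = 8.2 mg/L.
As CaCO₃: 8.2 mg/L × 429,000 L = 3518 g; ÷ 50 g/eq ÷ 1 = 70.36 mol NaHCO₃.
Mass: 70.36 × 84 = 5910 g.

5.91 kg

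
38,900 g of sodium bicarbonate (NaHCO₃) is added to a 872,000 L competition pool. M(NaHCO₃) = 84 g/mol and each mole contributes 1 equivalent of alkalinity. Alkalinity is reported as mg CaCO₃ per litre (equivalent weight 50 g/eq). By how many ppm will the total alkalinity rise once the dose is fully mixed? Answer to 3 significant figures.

26.6 ppm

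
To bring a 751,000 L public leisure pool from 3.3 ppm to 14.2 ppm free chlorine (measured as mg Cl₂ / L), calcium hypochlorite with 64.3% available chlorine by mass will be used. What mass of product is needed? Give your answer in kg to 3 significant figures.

Chlorine deficit: 14.2 − 3.3 = 10.9 ppm = 10.9 mg/L as Cl₂.
Cl₂ equivalent needed: 10.9 mg/L × 751,000 L = 8,186,000 mg = 8186 g.
Product at 64.3% available chlorine: 8186 / 0.643 = 12,730 g.

12.7 kg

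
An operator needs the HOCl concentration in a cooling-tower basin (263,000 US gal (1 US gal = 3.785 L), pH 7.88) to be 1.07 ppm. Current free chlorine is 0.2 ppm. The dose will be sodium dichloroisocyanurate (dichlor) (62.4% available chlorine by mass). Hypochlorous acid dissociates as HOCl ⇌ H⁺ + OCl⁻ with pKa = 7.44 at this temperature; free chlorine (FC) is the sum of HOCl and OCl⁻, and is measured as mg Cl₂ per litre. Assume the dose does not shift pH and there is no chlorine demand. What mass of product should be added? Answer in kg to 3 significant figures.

6.09 kg

Volume: 263,000 US gal × 3.785 L/gal = 995,455 L.
[OCl⁻]/[HOCl] = 10^(pH − pKa) = 10^(7.88 − 7.44) = 2.754; fraction as HOCl = 1/(1 + 2.754) = 0.2664.
Free chlorine required for 1.07 ppm HOCl: 1.07 / 0.2664 = 4.017 ppm.
FC to add: 4.017 − 0.2 = 3.817 mg/L as Cl₂.
Cl₂ equivalent: 3.817 mg/L × 995,455 L = 3800 g.
Product at 62.4% available Cl: 3800 / 0.624 = 6089 g.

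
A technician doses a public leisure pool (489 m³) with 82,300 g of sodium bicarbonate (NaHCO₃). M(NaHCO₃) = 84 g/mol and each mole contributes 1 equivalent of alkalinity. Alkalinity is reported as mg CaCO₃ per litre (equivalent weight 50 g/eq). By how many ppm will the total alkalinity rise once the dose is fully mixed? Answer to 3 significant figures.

100 ppm

Volume: 489 m³ = 489,000 L.
Moles of NaHCO₃: 82,300 g ÷ 84 g/mol = 979.8 mol → 979.8 eq of alkalinity.
As CaCO₃: 979.8 eq × 50 g/eq = 48,990 g.
Rise: 48,990 g / 489,000 L × 1000 = 100.2 mg/L.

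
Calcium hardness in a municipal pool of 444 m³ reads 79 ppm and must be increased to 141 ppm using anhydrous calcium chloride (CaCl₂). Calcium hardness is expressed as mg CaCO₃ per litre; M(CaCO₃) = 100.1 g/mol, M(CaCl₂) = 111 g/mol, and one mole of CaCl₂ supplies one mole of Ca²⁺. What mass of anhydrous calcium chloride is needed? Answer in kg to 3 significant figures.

Volume: 444 m³ = 444,000 L.
Hardness to add: (141 − 79) = 62 mg/L as CaCO₃ × 444,000 L = 27,530 g as CaCO₃.
Moles of Ca²⁺ (1 mol Ca²⁺ ≡ 1 mol CaCO₃): 27,530 / 100.1 g/mol = 275 mol.
Mass of CaCl₂: 275 × 111 = 30,530 g.

30.5 kg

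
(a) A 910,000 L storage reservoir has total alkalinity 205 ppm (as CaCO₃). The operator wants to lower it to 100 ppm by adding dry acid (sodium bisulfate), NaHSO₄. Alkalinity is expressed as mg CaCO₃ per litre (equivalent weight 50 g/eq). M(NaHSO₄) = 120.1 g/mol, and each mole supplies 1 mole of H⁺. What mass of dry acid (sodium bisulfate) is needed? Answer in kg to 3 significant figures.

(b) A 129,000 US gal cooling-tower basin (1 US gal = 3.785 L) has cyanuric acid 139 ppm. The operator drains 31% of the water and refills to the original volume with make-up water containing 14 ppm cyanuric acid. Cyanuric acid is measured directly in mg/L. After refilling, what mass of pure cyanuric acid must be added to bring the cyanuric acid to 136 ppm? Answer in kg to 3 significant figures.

(a) 230 kg; (b) 17.5 kg

(a) Alkalinity to neutralize: (205 − 100) = 105 mg/L as CaCO₃ × 910,000 L = 95,550 g as CaCO₃.
(a) Equivalents of H⁺ required: 95,550 ÷ 50 g/eq = 1911 eq = 1911 mol NaHSO₄.
(a) Mass of NaHSO₄: 1911 × 120.1 = 229,500 g.

(b) Volume: 129,000 US gal × 3.785 L/gal = 488,265 L.
(b) After draining 31% and refilling: 139 × 0.69 + 14 × 0.31 = 100.25 ppm.
(b) Deficit to target: 136 − 100.25 = 35.75 mg/L.
(b) Mass: 35.75 mg/L × 488,265 L = 17,460 g cyanuric acid.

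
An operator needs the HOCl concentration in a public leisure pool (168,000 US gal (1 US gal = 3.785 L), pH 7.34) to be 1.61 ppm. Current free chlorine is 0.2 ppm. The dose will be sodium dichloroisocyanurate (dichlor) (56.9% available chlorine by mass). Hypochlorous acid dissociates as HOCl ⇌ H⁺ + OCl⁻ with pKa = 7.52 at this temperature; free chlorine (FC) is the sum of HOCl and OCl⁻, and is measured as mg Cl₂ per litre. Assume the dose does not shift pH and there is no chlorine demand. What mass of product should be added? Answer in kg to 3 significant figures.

2.76 kg

Volume: 168,000 US gal × 3.785 L/gal = 635,880 L.
[OCl⁻]/[HOCl] = 10^(pH − pKa) = 10^(7.34 − 7.52) = 0.6607; fraction as HOCl = 1/(1 + 0.6607) = 0.6022.
Free chlorine required for 1.61 ppm HOCl: 1.61 / 0.6022 = 2.674 ppm.
FC to add: 2.674 − 0.2 = 2.474 mg/L as Cl₂.
Cl₂ equivalent: 2.474 mg/L × 635,880 L = 1573 g.
Product at 56.9% available Cl: 1573 / 0.569 = 2764 g.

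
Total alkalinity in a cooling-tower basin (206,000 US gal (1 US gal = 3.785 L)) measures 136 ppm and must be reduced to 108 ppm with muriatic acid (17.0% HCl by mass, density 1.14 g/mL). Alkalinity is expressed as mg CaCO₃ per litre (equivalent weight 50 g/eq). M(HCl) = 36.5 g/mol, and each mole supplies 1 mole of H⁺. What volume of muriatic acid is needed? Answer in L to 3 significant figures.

82.2 L

Volume: 206,000 US gal × 3.785 L/gal = 779,710 L.
Alkalinity to neutralize: (136 − 108) = 28 mg/L as CaCO₃ × 779,710 L = 21,830 g as CaCO₃.
Equivalents of H⁺ required: 21,830 ÷ 50 g/eq = 436.6 eq = 436.6 mol HCl.
Mass of HCl: 436.6 × 36.5 = 15,940 g.
Mass of 17.0% solution: 15,940 / 0.17 = 93,750 g.
Volume: 93,750 g ÷ 1.14 g/mL = 82,240 mL.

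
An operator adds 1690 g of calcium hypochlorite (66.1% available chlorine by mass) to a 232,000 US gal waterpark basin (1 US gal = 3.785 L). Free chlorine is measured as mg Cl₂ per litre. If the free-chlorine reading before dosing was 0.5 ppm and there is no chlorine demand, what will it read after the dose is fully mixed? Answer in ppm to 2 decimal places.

Volume: 232,000 US gal × 3.785 L/gal = 878,120 L.
Available chlorine delivered: 1690 g × 0.661 = 1117 g as Cl₂.
Concentration rise: 1117 g / 878,120 L = 1.272 mg/L = 1.27 ppm.
Final FC: 0.5 + 1.27 = 1.77 ppm.

1.77 ppm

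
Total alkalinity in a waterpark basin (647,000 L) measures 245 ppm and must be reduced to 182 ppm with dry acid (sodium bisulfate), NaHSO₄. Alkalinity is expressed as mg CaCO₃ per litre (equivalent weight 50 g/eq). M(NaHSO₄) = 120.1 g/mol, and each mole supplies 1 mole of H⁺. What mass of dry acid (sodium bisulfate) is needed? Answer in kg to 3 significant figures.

Alkalinity to neutralize: (245 − 182) = 63 mg/L as CaCO₃ × 647,000 L = 40,760 g as CaCO₃.
Equivalents of H⁺ required: 40,760 ÷ 50 g/eq = 815.2 eq = 815.2 mol NaHSO₄.
Mass of NaHSO₄: 815.2 × 120.1 = 97,910 g.

97.9 kg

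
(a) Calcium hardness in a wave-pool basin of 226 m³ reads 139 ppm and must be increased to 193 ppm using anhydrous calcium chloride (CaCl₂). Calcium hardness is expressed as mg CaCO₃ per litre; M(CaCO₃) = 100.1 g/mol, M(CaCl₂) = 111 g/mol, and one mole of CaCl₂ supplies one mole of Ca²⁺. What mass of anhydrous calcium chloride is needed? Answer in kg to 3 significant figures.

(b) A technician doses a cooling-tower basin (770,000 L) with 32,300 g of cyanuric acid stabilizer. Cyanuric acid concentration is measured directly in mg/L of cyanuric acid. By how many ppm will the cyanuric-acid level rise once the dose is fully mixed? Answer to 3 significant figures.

(a) 13.5 kg; (b) 41.9 ppm

(a) Volume: 226 m³ = 226,000 L.
(a) Hardness to add: (193 − 139) = 54 mg/L as CaCO₃ × 226,000 L = 12,200 g as CaCO₃.
(a) Moles of Ca²⁺ (1 mol Ca²⁺ ≡ 1 mol CaCO₃): 12,200 / 100.1 g/mol = 121.9 mol.
(a) Mass of CaCl₂: 121.9 × 111 = 13,530 g.

(b) Rise: 32,300 g / 770,000 L × 1000 = 41.95 mg/L.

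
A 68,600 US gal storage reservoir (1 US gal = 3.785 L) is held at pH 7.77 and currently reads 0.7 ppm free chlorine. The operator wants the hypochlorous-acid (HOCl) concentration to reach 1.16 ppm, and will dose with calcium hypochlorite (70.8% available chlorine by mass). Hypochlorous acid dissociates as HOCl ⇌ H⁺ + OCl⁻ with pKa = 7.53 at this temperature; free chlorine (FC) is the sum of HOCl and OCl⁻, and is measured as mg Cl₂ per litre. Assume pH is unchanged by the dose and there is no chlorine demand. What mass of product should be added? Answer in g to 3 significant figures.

Volume: 68,600 US gal × 3.785 L/gal = 259,651 L.
[OCl⁻]/[HOCl] = 10^(pH − pKa) = 10^(7.77 − 7.53) = 1.738; fraction as HOCl = 1/(1 + 1.738) = 0.3653.
Free chlorine required for 1.16 ppm HOCl: 1.16 / 0.3653 = 3.176 ppm.
FC to add: 3.176 − 0.7 = 2.476 mg/L as Cl₂.
Cl₂ equivalent: 2.476 mg/L × 259,651 L = 642.9 g.
Product at 70.8% available Cl: 642.9 / 0.708 = 908 g.

908 g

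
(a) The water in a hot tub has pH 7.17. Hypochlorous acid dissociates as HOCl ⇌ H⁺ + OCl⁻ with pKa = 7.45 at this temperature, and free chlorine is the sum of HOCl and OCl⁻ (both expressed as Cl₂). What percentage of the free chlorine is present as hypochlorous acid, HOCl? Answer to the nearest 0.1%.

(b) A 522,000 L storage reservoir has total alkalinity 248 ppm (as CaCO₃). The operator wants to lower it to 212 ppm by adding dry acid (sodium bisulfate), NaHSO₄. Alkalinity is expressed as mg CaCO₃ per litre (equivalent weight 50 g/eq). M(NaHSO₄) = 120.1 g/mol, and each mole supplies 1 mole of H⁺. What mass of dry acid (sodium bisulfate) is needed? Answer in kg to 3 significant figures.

(a) 65.6%; (b) 45.1 kg

(a) [OCl⁻]/[HOCl] = 10^(pH − pKa) = 10^(7.17 − 7.45) = 10^-0.28 = 0.5248.
(a) Fraction as HOCl = 1 / (1 + 0.5248) = 0.6558.

(b) Alkalinity to neutralize: (248 − 212) = 36 mg/L as CaCO₃ × 522,000 L = 18,790 g as CaCO₃.
(b) Equivalents of H⁺ required: 18,790 ÷ 50 g/eq = 375.8 eq = 375.8 mol NaHSO₄.
(b) Mass of NaHSO₄: 375.8 × 120.1 = 45,140 g.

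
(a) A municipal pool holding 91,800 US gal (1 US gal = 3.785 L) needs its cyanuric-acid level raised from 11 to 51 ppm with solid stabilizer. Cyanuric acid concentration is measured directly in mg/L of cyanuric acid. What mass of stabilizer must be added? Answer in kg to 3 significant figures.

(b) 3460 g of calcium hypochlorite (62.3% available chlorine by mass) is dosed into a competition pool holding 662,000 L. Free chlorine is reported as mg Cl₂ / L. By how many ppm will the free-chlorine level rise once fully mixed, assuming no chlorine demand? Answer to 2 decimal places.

(a) 13.9 kg; (b) 3.26 ppm

(a) Volume: 91,800 US gal × 3.785 L/gal = 347,463 L.
(a) CYA to add: (51 − 11) = 40 mg/L × 347,463 L = 13,900 g cyanuric acid.

(b) Available chlorine delivered: 3460 g × 0.623 = 2156 g as Cl₂.
(b) Concentration rise: 2156 g / 662,000 L = 3.256 mg/L = 3.26 ppm.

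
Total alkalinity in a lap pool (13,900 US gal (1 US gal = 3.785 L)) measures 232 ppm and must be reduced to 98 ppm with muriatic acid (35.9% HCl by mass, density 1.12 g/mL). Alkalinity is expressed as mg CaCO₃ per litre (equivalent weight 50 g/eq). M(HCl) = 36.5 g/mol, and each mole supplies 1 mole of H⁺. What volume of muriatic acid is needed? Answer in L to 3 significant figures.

Volume: 13,900 US gal × 3.785 L/gal = 52,612 L.
Alkalinity to neutralize: (232 − 98) = 134 mg/L as CaCO₃ × 52,612 L = 7050 g as CaCO₃.
Equivalents of H⁺ required: 7050 ÷ 50 g/eq = 141 eq = 141 mol HCl.
Mass of HCl: 141 × 36.5 = 5146 g.
Mass of 35.9% solution: 5146 / 0.359 = 14,340 g.
Volume: 14,340 g ÷ 1.12 g/mL = 12,800 mL.

12.8 L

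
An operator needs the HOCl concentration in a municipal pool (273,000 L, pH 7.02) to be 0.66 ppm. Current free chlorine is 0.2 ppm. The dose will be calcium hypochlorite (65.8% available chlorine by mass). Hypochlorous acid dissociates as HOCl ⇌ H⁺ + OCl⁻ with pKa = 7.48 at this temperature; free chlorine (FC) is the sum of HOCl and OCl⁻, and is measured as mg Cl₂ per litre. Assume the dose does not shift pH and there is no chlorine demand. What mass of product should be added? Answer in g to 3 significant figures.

286 g

[OCl⁻]/[HOCl] = 10^(pH − pKa) = 10^(7.02 − 7.48) = 0.3467; fraction as HOCl = 1/(1 + 0.3467) = 0.7425.
Free chlorine required for 0.66 ppm HOCl: 0.66 / 0.7425 = 0.8888 ppm.
FC to add: 0.8888 − 0.2 = 0.6888 mg/L as Cl₂.
Cl₂ equivalent: 0.6888 mg/L × 273,000 L = 188.1 g.
Product at 65.8% available Cl: 188.1 / 0.658 = 285.8 g.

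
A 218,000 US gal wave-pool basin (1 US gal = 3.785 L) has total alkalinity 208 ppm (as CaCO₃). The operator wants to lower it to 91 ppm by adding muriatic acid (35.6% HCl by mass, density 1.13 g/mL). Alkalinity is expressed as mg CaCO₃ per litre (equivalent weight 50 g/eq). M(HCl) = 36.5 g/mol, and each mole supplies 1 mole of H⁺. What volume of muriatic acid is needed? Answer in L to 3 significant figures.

175 L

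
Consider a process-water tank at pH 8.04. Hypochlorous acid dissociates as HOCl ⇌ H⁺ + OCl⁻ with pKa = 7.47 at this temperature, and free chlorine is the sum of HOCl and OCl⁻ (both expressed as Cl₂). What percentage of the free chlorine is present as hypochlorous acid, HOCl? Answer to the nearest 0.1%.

21.2%

[OCl⁻]/[HOCl] = 10^(pH − pKa) = 10^(8.04 − 7.47) = 10^0.57 = 3.715.
Fraction as HOCl = 1 / (1 + 3.715) = 0.2121.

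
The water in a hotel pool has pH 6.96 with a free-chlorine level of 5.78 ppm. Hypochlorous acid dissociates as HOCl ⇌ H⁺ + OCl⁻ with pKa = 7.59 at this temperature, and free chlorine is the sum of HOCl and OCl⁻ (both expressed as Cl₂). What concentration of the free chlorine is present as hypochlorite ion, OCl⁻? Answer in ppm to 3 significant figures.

[OCl⁻]/[HOCl] = 10^(pH − pKa) = 10^(6.96 − 7.59) = 10^-0.63 = 0.2344.
Fraction as HOCl = 1 / (1 + 0.2344) = 0.8101.
OCl⁻ = (1 − 0.8101) × 5.78 ppm = 1.098 ppm.

1.10 ppm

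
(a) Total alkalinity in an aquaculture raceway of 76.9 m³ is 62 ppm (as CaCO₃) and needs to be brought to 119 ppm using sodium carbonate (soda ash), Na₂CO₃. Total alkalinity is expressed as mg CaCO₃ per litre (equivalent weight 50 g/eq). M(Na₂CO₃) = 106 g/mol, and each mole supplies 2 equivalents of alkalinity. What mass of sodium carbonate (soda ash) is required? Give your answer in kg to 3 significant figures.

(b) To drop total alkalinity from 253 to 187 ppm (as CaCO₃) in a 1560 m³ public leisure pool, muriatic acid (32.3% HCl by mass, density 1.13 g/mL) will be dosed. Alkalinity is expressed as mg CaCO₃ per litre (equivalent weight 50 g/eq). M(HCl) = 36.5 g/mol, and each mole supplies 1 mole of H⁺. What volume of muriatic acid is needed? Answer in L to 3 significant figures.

(a) Volume: 76.9 m³ = 76,900 L.
(a) Alkalinity to add: (119 − 62) = 57 mg/L as CaCO₃ × 76,900 L = 4383 g as CaCO₃.
(a) Equivalents: 4383 g ÷ 50 g/eq = 87.67 eq.
(a) Each mole of Na₂CO₃ supplies 2 eq, so 87.67 / 2 = 43.83 mol.
(a) Mass: 43.83 mol × 106 g/mol = 4646 g.

(b) Volume: 1560 m³ = 1,560,000 L.
(b) Alkalinity to neutralize: (253 − 187) = 66 mg/L as CaCO₃ × 1,560,000 L = 103,000 g as CaCO₃.
(b) Equivalents of H⁺ required: 103,000 ÷ 50 g/eq = 2059 eq = 2059 mol HCl.
(b) Mass of HCl: 2059 × 36.5 = 75,160 g.
(b) Mass of 32.3% solution: 75,160 / 0.323 = 232,700 g.
(b) Volume: 232,700 g ÷ 1.13 g/mL = 205,900 mL.

(a) 4.65 kg; (b) 206 L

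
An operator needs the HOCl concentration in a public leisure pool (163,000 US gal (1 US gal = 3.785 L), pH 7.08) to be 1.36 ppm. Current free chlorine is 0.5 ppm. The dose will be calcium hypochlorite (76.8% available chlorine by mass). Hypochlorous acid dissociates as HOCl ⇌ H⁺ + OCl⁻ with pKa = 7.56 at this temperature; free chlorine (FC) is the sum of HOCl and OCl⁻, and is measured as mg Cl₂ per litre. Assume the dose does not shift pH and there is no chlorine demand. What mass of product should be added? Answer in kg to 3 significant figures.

1.05 kg

Volume: 163,000 US gal × 3.785 L/gal = 616,955 L.
[OCl⁻]/[HOCl] = 10^(pH − pKa) = 10^(7.08 − 7.56) = 0.3311; fraction as HOCl = 1/(1 + 0.3311) = 0.7512.
Free chlorine required for 1.36 ppm HOCl: 1.36 / 0.7512 = 1.81 ppm.
FC to add: 1.81 − 0.5 = 1.31 mg/L as Cl₂.
Cl₂ equivalent: 1.31 mg/L × 616,955 L = 808.4 g.
Product at 76.8% available Cl: 808.4 / 0.768 = 1053 g.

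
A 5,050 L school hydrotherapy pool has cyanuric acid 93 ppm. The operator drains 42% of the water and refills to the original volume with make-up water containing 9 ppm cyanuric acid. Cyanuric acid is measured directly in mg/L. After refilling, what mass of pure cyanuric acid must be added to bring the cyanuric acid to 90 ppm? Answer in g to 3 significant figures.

163 g

After draining 42% and refilling: 93 × 0.58 + 9 × 0.42 = 57.72 ppm.
Deficit to target: 90 − 57.72 = 32.28 mg/L.
Mass: 32.28 mg/L × 5,050 L = 163 g cyanuric acid.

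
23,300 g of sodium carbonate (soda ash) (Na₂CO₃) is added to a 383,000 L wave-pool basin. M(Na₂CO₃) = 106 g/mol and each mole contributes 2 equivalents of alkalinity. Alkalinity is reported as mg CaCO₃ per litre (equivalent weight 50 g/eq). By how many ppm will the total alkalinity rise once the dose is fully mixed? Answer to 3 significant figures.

57.4 ppm

Moles of Na₂CO₃: 23,300 g ÷ 106 g/mol = 219.8 mol → 439.6 eq of alkalinity.
As CaCO₃: 439.6 eq × 50 g/eq = 21,980 g.
Rise: 21,980 g / 383,000 L × 1000 = 57.39 mg/L.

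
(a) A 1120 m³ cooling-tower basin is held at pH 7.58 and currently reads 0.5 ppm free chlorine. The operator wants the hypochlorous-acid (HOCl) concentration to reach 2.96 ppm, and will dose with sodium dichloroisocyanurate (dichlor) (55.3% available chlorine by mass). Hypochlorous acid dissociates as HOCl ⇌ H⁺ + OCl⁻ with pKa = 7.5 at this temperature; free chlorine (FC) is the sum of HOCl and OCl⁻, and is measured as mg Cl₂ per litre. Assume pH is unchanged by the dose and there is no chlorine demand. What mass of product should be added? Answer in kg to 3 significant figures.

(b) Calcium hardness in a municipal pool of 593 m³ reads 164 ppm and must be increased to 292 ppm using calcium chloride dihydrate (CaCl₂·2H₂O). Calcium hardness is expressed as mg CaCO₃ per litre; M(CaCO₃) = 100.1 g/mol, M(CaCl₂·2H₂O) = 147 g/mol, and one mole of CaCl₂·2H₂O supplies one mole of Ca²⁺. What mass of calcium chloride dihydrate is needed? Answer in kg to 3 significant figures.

(a) 12.2 kg; (b) 111 kg

(a) Volume: 1120 m³ = 1,120,000 L.
(a) [OCl⁻]/[HOCl] = 10^(pH − pKa) = 10^(7.58 − 7.5) = 1.202; fraction as HOCl = 1/(1 + 1.202) = 0.4541.
(a) Free chlorine required for 2.96 ppm HOCl: 2.96 / 0.4541 = 6.519 ppm.
(a) FC to add: 6.519 − 0.5 = 6.019 mg/L as Cl₂.
(a) Cl₂ equivalent: 6.019 mg/L × 1,120,000 L = 6741 g.
(a) Product at 55.3% available Cl: 6741 / 0.553 = 12,190 g.

(b) Volume: 593 m³ = 593,000 L.
(b) Hardness to add: (292 − 164) = 128 mg/L as CaCO₃ × 593,000 L = 75,900 g as CaCO₃.
(b) Moles of Ca²⁺ (1 mol Ca²⁺ ≡ 1 mol CaCO₃): 75,900 / 100.1 g/mol = 758.3 mol.
(b) Mass of CaCl₂·2H₂O: 758.3 × 147 = 111,500 g.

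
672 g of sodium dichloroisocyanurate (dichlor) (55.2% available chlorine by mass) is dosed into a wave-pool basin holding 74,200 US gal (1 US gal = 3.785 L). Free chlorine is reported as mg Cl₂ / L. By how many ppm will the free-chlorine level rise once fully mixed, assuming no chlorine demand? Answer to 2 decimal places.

1.32 ppm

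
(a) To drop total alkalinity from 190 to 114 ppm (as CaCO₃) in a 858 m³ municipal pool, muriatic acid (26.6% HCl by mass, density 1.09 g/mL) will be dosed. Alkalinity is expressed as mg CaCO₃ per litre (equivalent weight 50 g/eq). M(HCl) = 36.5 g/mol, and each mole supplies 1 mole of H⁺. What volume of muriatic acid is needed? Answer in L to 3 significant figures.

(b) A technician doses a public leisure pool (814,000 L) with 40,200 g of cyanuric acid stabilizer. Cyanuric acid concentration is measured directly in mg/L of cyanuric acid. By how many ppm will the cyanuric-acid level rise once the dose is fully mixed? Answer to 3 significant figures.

(a) Volume: 858 m³ = 858,000 L.
(a) Alkalinity to neutralize: (190 − 114) = 76 mg/L as CaCO₃ × 858,000 L = 65,210 g as CaCO₃.
(a) Equivalents of H⁺ required: 65,210 ÷ 50 g/eq = 1304 eq = 1304 mol HCl.
(a) Mass of HCl: 1304 × 36.5 = 47,600 g.
(a) Mass of 26.6% solution: 47,600 / 0.266 = 179,000 g.
(a) Volume: 179,000 g ÷ 1.09 g/mL = 164,200 mL.

(b) Rise: 40,200 g / 814,000 L × 1000 = 49.39 mg/L.

(a) 164 L; (b) 49.4 ppm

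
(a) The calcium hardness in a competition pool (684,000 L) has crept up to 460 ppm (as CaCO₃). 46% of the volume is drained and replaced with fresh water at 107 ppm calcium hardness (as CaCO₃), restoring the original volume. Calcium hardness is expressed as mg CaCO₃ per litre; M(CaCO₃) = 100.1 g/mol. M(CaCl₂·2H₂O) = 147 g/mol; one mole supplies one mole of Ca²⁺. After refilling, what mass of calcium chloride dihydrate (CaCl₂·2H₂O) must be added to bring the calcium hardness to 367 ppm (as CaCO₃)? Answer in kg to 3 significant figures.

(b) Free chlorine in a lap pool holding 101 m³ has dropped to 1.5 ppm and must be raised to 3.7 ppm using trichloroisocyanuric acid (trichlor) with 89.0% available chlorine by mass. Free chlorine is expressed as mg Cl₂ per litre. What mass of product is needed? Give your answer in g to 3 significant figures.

(a) 69.7 kg; (b) 250 g

(a) After draining 46% and refilling: 460 × 0.54 + 107 × 0.46 = 297.62 ppm.
(a) Deficit to target: 367 − 297.62 = 69.38 mg/L.
(a) As CaCO₃: 69.38 mg/L × 684,000 L = 47,460 g; ÷ 100.1 = 474.1 mol Ca²⁺.
(a) Mass: 474.1 × 147 = 69,690 g.

(b) Volume: 101 m³ = 101,000 L.
(b) Chlorine deficit: 3.7 − 1.5 = 2.2 ppm = 2.2 mg/L as Cl₂.
(b) Cl₂ equivalent needed: 2.2 mg/L × 101,000 L = 222,200 mg = 222.2 g.
(b) Product at 89.0% available chlorine: 222.2 / 0.89 = 249.7 g.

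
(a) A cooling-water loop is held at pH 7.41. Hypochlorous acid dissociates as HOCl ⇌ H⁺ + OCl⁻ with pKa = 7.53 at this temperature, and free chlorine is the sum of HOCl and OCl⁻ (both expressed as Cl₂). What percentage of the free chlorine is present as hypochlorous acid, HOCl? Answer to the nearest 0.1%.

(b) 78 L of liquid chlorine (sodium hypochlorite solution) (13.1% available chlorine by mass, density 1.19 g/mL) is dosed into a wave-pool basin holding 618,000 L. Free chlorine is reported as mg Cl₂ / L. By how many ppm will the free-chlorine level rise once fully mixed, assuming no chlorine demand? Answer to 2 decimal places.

(a) [OCl⁻]/[HOCl] = 10^(pH − pKa) = 10^(7.41 − 7.53) = 10^-0.12 = 0.7586.
(a) Fraction as HOCl = 1 / (1 + 0.7586) = 0.5686.

(b) Mass of solution: 78 L × 1000 mL/L × 1.19 g/mL = 92,820 g.
(b) Available chlorine delivered: 92,820 g × 0.131 = 12,160 g as Cl₂.
(b) Concentration rise: 12,160 g / 618,000 L = 19.68 mg/L = 19.68 ppm.

(a) 56.9%; (b) 19.68 ppm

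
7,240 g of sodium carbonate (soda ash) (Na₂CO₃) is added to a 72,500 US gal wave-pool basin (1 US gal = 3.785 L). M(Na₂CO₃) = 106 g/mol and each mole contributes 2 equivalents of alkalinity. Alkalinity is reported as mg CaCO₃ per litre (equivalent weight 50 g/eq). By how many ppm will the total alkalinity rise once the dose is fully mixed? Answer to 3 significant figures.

24.9 ppm

Volume: 72,500 US gal × 3.785 L/gal = 274,412 L.
Moles of Na₂CO₃: 7,240 g ÷ 106 g/mol = 68.3 mol → 136.6 eq of alkalinity.
As CaCO₃: 136.6 eq × 50 g/eq = 6830 g.
Rise: 6830 g / 274,412 L × 1000 = 24.89 mg/L.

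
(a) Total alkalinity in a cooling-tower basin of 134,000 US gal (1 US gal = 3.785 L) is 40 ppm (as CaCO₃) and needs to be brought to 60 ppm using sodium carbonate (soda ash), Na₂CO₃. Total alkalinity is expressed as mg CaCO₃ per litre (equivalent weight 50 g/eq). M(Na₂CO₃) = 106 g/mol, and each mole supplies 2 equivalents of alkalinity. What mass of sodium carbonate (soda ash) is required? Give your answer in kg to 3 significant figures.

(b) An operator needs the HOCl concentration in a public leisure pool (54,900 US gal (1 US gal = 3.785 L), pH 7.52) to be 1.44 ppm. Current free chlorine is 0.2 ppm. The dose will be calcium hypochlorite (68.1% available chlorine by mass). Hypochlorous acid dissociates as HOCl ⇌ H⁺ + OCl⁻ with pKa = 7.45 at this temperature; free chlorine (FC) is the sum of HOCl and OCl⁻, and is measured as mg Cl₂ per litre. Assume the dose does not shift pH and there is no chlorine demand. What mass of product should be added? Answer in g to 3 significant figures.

(a) 10.8 kg; (b) 895 g

(a) Volume: 134,000 US gal × 3.785 L/gal = 507,190 L.
(a) Alkalinity to add: (60 − 40) = 20 mg/L as CaCO₃ × 507,190 L = 10,140 g as CaCO₃.
(a) Equivalents: 10,140 g ÷ 50 g/eq = 202.9 eq.
(a) Each mole of Na₂CO₃ supplies 2 eq, so 202.9 / 2 = 101.4 mol.
(a) Mass: 101.4 mol × 106 g/mol = 10,750 g.

(b) Volume: 54,900 US gal × 3.785 L/gal = 207,796 L.
(b) [OCl⁻]/[HOCl] = 10^(pH − pKa) = 10^(7.52 − 7.45) = 1.175; fraction as HOCl = 1/(1 + 1.175) = 0.4598.
(b) Free chlorine required for 1.44 ppm HOCl: 1.44 / 0.4598 = 3.132 ppm.
(b) FC to add: 3.132 − 0.2 = 2.932 mg/L as Cl₂.
(b) Cl₂ equivalent: 2.932 mg/L × 207,796 L = 609.2 g.
(b) Product at 68.1% available Cl: 609.2 / 0.681 = 894.6 g.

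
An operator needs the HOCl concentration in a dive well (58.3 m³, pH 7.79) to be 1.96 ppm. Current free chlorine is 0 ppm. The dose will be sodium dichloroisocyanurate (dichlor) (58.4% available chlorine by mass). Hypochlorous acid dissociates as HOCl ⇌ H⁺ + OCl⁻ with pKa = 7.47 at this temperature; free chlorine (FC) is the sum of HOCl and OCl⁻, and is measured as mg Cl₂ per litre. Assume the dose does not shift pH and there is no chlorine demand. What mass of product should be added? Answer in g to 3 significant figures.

Volume: 58.3 m³ = 58,300 L.
[OCl⁻]/[HOCl] = 10^(pH − pKa) = 10^(7.79 − 7.47) = 2.089; fraction as HOCl = 1/(1 + 2.089) = 0.3237.
Free chlorine required for 1.96 ppm HOCl: 1.96 / 0.3237 = 6.055 ppm.
FC to add: 6.055 − 0 = 6.055 mg/L as Cl₂.
Cl₂ equivalent: 6.055 mg/L × 58,300 L = 353 g.
Product at 58.4% available Cl: 353 / 0.584 = 604.5 g.

604 g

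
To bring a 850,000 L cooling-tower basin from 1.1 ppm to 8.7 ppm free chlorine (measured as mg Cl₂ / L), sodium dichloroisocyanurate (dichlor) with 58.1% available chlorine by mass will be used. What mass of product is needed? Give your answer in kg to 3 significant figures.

Chlorine deficit: 8.7 − 1.1 = 7.6 ppm = 7.6 mg/L as Cl₂.
Cl₂ equivalent needed: 7.6 mg/L × 850,000 L = 6,460,000 mg = 6460 g.
Product at 58.1% available chlorine: 6460 / 0.581 = 11,120 g.

11.1 kg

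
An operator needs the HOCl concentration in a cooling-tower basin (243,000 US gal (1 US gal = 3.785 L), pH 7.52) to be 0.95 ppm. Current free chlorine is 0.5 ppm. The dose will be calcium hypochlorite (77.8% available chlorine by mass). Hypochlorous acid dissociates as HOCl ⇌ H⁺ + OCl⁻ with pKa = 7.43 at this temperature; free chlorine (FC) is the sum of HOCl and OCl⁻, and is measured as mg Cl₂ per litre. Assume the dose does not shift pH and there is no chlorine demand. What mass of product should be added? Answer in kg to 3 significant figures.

1.91 kg

Volume: 243,000 US gal × 3.785 L/gal = 919,755 L.
[OCl⁻]/[HOCl] = 10^(pH − pKa) = 10^(7.52 − 7.43) = 1.23; fraction as HOCl = 1/(1 + 1.23) = 0.4484.
Free chlorine required for 0.95 ppm HOCl: 0.95 / 0.4484 = 2.119 ppm.
FC to add: 2.119 − 0.5 = 1.619 mg/L as Cl₂.
Cl₂ equivalent: 1.619 mg/L × 919,755 L = 1489 g.
Product at 77.8% available Cl: 1489 / 0.778 = 1914 g.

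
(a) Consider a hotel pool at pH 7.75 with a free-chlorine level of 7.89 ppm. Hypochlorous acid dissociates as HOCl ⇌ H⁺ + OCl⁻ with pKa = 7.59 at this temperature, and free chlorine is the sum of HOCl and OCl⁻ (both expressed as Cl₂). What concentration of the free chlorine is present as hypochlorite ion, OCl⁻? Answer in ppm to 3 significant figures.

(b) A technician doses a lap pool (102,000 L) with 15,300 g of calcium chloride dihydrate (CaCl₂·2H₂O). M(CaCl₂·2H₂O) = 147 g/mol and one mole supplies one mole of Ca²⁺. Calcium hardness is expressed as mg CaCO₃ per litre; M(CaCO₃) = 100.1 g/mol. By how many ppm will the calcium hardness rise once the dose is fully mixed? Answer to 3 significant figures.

(a) 4.66 ppm; (b) 102 ppm

(a) [OCl⁻]/[HOCl] = 10^(pH − pKa) = 10^(7.75 − 7.59) = 10^0.16 = 1.445.
(a) Fraction as HOCl = 1 / (1 + 1.445) = 0.4089.
(a) OCl⁻ = (1 − 0.4089) × 7.89 ppm = 4.664 ppm.

(b) Moles of Ca²⁺: 15,300 g ÷ 147 g/mol = 104.1 mol.
(b) As CaCO₃: 104.1 mol × 100.1 g/mol = 10,420 g.
(b) Rise: 10,420 g / 102,000 L × 1000 = 102.1 mg/L.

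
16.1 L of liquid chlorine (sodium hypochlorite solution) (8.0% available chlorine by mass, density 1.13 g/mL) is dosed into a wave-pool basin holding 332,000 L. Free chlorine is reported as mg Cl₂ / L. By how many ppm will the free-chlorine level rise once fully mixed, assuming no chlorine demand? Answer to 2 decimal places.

4.38 ppm

Mass of solution: 16.1 L × 1000 mL/L × 1.13 g/mL = 18,190 g.
Available chlorine delivered: 18,190 g × 0.08 = 1455 g as Cl₂.
Concentration rise: 1455 g / 332,000 L = 4.384 mg/L = 4.38 ppm.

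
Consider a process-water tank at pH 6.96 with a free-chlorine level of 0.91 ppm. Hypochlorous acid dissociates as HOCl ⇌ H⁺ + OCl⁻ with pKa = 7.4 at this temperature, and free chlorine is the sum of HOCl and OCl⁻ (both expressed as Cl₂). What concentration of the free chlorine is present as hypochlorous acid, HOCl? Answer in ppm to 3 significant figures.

0.668 ppm

[OCl⁻]/[HOCl] = 10^(pH − pKa) = 10^(6.96 − 7.4) = 10^-0.44 = 0.3631.
Fraction as HOCl = 1 / (1 + 0.3631) = 0.7336.
HOCl = 0.7336 × 0.91 ppm = 0.6676 ppm.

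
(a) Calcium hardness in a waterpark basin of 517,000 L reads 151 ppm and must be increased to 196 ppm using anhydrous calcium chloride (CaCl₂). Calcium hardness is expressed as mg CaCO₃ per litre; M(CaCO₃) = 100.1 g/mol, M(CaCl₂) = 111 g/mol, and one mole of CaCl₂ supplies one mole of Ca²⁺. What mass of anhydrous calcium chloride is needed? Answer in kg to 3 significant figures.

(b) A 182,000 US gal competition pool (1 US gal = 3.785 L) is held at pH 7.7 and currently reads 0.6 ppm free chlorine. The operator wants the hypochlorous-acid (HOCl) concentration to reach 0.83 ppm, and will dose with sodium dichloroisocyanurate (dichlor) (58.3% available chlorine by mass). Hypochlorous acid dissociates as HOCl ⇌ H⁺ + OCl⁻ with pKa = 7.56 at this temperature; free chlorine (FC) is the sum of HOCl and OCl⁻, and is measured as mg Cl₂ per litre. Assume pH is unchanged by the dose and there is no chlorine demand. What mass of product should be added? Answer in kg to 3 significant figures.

(a) Hardness to add: (196 − 151) = 45 mg/L as CaCO₃ × 517,000 L = 23,260 g as CaCO₃.
(a) Moles of Ca²⁺ (1 mol Ca²⁺ ≡ 1 mol CaCO₃): 23,260 / 100.1 g/mol = 232.4 mol.
(a) Mass of CaCl₂: 232.4 × 111 = 25,800 g.

(b) Volume: 182,000 US gal × 3.785 L/gal = 688,870 L.
(b) [OCl⁻]/[HOCl] = 10^(pH − pKa) = 10^(7.7 − 7.56) = 1.38; fraction as HOCl = 1/(1 + 1.38) = 0.4201.
(b) Free chlorine required for 0.83 ppm HOCl: 0.83 / 0.4201 = 1.976 ppm.
(b) FC to add: 1.976 − 0.6 = 1.376 mg/L as Cl₂.
(b) Cl₂ equivalent: 1.376 mg/L × 688,870 L = 947.7 g.
(b) Product at 58.3% available Cl: 947.7 / 0.583 = 1626 g.

(a) 25.8 kg; (b) 1.63 kg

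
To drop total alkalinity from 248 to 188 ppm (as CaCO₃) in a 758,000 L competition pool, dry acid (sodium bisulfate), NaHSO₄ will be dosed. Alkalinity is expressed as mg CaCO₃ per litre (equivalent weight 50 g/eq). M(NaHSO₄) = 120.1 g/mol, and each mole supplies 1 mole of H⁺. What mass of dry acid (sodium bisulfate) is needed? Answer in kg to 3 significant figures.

Alkalinity to neutralize: (248 − 188) = 60 mg/L as CaCO₃ × 758,000 L = 45,480 g as CaCO₃.
Equivalents of H⁺ required: 45,480 ÷ 50 g/eq = 909.6 eq = 909.6 mol NaHSO₄.
Mass of NaHSO₄: 909.6 × 120.1 = 109,200 g.

109 kg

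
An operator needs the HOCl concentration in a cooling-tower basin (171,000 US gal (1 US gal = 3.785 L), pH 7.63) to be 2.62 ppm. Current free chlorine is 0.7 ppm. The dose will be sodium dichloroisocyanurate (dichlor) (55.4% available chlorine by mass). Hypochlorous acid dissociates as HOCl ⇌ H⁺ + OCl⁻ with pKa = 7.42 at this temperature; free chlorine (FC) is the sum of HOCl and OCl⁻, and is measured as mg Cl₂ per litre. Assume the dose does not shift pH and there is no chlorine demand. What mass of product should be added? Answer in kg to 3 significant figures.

7.21 kg

Volume: 171,000 US gal × 3.785 L/gal = 647,235 L.
[OCl⁻]/[HOCl] = 10^(pH − pKa) = 10^(7.63 − 7.42) = 1.622; fraction as HOCl = 1/(1 + 1.622) = 0.3814.
Free chlorine required for 2.62 ppm HOCl: 2.62 / 0.3814 = 6.869 ppm.
FC to add: 6.869 − 0.7 = 6.169 mg/L as Cl₂.
Cl₂ equivalent: 6.169 mg/L × 647,235 L = 3993 g.
Product at 55.4% available Cl: 3993 / 0.554 = 7207 g.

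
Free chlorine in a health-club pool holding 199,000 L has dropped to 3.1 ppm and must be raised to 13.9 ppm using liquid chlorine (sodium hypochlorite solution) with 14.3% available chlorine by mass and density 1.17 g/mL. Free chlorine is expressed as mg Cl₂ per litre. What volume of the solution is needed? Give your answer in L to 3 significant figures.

Chlorine deficit: 13.9 − 3.1 = 10.8 ppm = 10.8 mg/L as Cl₂.
Cl₂ equivalent needed: 10.8 mg/L × 199,000 L = 2,149,000 mg = 2149 g.
Product at 14.3% available chlorine: 2149 / 0.143 = 15,030 g.
Volume at density 1.17 g/mL: 15,030 g ÷ 1.17 g/mL = 12,850 mL.

12.8 L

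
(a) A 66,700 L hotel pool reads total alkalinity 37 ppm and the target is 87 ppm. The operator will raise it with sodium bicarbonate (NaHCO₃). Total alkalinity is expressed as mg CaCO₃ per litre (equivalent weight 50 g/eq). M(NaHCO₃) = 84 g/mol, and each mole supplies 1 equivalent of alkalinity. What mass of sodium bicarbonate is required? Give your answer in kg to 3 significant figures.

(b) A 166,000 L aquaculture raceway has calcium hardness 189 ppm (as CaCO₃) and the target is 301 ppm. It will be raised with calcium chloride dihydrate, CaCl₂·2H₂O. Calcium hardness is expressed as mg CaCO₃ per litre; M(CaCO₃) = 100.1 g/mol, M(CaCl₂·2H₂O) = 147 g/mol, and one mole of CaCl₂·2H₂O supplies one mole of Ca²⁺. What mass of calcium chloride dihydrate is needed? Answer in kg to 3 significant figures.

(a) 5.60 kg; (b) 27.3 kg

(a) Alkalinity to add: (87 − 37) = 50 mg/L as CaCO₃ × 66,700 L = 3335 g as CaCO₃.
(a) Equivalents: 3335 g ÷ 50 g/eq = 66.7 eq.
(a) NaHCO₃ supplies 1 eq per mole → 66.7 mol.
(a) Mass: 66.7 mol × 84 g/mol = 5603 g.

(b) Hardness to add: (301 − 189) = 112 mg/L as CaCO₃ × 166,000 L = 18,590 g as CaCO₃.
(b) Moles of Ca²⁺ (1 mol Ca²⁺ ≡ 1 mol CaCO₃): 18,590 / 100.1 g/mol = 185.7 mol.
(b) Mass of CaCl₂·2H₂O: 185.7 × 147 = 27,300 g.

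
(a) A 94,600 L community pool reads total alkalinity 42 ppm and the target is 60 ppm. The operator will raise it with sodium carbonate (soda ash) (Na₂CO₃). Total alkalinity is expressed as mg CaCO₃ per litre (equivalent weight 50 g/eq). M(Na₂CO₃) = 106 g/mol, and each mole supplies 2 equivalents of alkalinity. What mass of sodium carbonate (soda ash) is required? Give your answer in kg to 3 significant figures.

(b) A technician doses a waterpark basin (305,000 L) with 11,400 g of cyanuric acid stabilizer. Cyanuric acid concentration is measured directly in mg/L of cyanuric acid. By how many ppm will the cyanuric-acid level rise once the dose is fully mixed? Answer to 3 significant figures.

(a) 1.80 kg; (b) 37.4 ppm

(a) Alkalinity to add: (60 − 42) = 18 mg/L as CaCO₃ × 94,600 L = 1703 g as CaCO₃.
(a) Equivalents: 1703 g ÷ 50 g/eq = 34.06 eq.
(a) Each mole of Na₂CO₃ supplies 2 eq, so 34.06 / 2 = 17.03 mol.
(a) Mass: 17.03 mol × 106 g/mol = 1805 g.

(b) Rise: 11,400 g / 305,000 L × 1000 = 37.38 mg/L.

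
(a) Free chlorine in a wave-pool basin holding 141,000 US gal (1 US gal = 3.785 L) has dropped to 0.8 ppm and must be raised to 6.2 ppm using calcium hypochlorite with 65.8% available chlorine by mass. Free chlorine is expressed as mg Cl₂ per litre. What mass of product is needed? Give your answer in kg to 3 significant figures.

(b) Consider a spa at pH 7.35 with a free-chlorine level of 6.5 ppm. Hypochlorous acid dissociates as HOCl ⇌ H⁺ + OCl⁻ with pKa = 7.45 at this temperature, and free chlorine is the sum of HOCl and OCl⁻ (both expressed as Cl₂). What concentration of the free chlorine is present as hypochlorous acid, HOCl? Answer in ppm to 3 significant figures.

(a) Volume: 141,000 US gal × 3.785 L/gal = 533,685 L.
(a) Chlorine deficit: 6.2 − 0.8 = 5.4 ppm = 5.4 mg/L as Cl₂.
(a) Cl₂ equivalent needed: 5.4 mg/L × 533,685 L = 2,882,000 mg = 2882 g.
(a) Product at 65.8% available chlorine: 2882 / 0.658 = 4380 g.

(b) [OCl⁻]/[HOCl] = 10^(pH − pKa) = 10^(7.35 − 7.45) = 10^-0.10 = 0.7943.
(b) Fraction as HOCl = 1 / (1 + 0.7943) = 0.5573.
(b) HOCl = 0.5573 × 6.5 ppm = 3.623 ppm.

(a) 4.38 kg; (b) 3.62 ppm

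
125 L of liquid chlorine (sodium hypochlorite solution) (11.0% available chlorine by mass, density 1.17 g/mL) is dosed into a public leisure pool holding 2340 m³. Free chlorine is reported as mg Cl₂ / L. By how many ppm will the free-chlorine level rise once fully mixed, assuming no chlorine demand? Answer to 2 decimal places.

Volume: 2340 m³ = 2,340,000 L.
Mass of solution: 125 L × 1000 mL/L × 1.17 g/mL = 146,200 g.
Available chlorine delivered: 146,200 g × 0.11 = 16,090 g as Cl₂.
Concentration rise: 16,090 g / 2,340,000 L = 6.875 mg/L = 6.88 ppm.

6.88 ppm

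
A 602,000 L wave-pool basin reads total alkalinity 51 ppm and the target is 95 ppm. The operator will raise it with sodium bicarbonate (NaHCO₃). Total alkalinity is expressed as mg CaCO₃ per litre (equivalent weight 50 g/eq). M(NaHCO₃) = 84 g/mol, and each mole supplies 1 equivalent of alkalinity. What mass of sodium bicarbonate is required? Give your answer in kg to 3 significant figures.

Alkalinity to add: (95 − 51) = 44 mg/L as CaCO₃ × 602,000 L = 26,490 g as CaCO₃.
Equivalents: 26,490 g ÷ 50 g/eq = 529.8 eq.
NaHCO₃ supplies 1 eq per mole → 529.8 mol.
Mass: 529.8 mol × 84 g/mol = 44,500 g.

44.5 kg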